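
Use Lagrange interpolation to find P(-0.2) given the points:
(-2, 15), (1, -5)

Lagrange interpolation formula:
P(x) = Σ yᵢ × Lᵢ(x)
where Lᵢ(x) = Π_{j≠i} (x - xⱼ)/(xᵢ - xⱼ)

L_0(-0.2) = (-0.2 - 1)/(-2 - 1) = 0.400000
L_1(-0.2) = (-0.2 - (-2))/(1 - (-2)) = 0.600000

P(-0.2) = 15×L_0(-0.2) + (-5)×L_1(-0.2)
P(-0.2) = 3.000000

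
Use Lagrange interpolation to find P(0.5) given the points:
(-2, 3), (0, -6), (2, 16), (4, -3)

Lagrange interpolation formula:
P(x) = Σ yᵢ × Lᵢ(x)
where Lᵢ(x) = Π_{j≠i} (x - xⱼ)/(xᵢ - xⱼ)

L_0(0.5) = (0.5 - 0)/(-2 - 0) × (0.5 - 2)/(-2 - 2) × (0.5 - 4)/(-2 - 4) = -0.054688
L_1(0.5) = (0.5 - (-2))/(0 - (-2)) × (0.5 - 2)/(0 - 2) × (0.5 - 4)/(0 - 4) = 0.820312
L_2(0.5) = (0.5 - (-2))/(2 - (-2)) × (0.5 - 0)/(2 - 0) × (0.5 - 4)/(2 - 4) = 0.273438
L_3(0.5) = (0.5 - (-2))/(4 - (-2)) × (0.5 - 0)/(4 - 0) × (0.5 - 2)/(4 - 2) = -0.039062

P(0.5) = 3×L_0(0.5) + (-6)×L_1(0.5) + 16×L_2(0.5) + (-3)×L_3(0.5)
P(0.5) = -0.593750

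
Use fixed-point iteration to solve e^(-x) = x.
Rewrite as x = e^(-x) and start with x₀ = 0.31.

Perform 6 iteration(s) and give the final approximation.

Equation: e^(-x) = x
Fixed-point form: x = e^(-x)
x₀ = 0.31

x_1 = g(0.310000) = 0.733447
x_2 = g(0.733447) = 0.480251
x_3 = g(0.480251) = 0.618628
x_4 = g(0.618628) = 0.538683
x_5 = g(0.538683) = 0.583516
x_6 = g(0.583516) = 0.557933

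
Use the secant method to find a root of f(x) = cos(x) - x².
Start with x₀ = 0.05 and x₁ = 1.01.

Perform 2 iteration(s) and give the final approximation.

f(x) = cos(x) - x²
x₀ = 0.05, x₁ = 1.01

Secant formula: x_{n+1} = x_n - f(x_n)(x_n - x_{n-1})/(f(x_n) - f(x_{n-1}))

Iteration 1:
  f(0.050000) = 0.996250
  f(1.010000) = -0.488239
  x_2 = 1.010000 - (-0.488239)×(1.010000 - 0.050000)/(-0.488239 - 0.996250)
       = 0.694262
Iteration 2:
  f(1.010000) = -0.488239
  f(0.694262) = 0.286526
  x_3 = 0.694262 - 0.286526×(0.694262 - 1.010000)/(0.286526 - (-0.488239))
       = 0.811029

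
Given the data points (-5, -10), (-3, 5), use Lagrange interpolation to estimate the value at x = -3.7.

Lagrange interpolation formula:
P(x) = Σ yᵢ × Lᵢ(x)
where Lᵢ(x) = Π_{j≠i} (x - xⱼ)/(xᵢ - xⱼ)

L_0(-3.7) = (-3.7 - (-3))/(-5 - (-3)) = 0.350000
L_1(-3.7) = (-3.7 - (-5))/(-3 - (-5)) = 0.650000

P(-3.7) = (-10)×L_0(-3.7) + 5×L_1(-3.7)
P(-3.7) = -0.250000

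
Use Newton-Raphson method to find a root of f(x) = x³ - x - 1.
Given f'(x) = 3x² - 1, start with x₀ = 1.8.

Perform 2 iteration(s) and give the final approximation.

f(x) = x³ - x - 1
f'(x) = 3x² - 1
x₀ = 1.8

Newton-Raphson formula: x_{n+1} = x_n - f(x_n)/f'(x_n)

Iteration 1:
  f(1.800000) = 3.032000
  f'(1.800000) = 8.720000
  x_1 = 1.800000 - 3.032000/8.720000 = 1.452294
Iteration 2:
  f(1.452294) = 0.610821
  f'(1.452294) = 5.327470
  x_2 = 1.452294 - 0.610821/5.327470 = 1.337639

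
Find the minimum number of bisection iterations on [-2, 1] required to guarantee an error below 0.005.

We need (b-a)/2^n ≤ 0.005
(1 - (-2))/2^n ≤ 0.005
3/2^n ≤ 0.005
2^n ≥ 600
n ≥ log₂(600) = 9.23
n ≥ 10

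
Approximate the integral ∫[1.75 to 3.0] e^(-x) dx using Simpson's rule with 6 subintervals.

f(x) = e^(-x)
a = 1.75, b = 3.0, n = 6
h = (b - a)/n = 0.208333

Simpson's rule: (h/3)[f(x₀) + 4f(x₁) + 2f(x₂) + ... + f(xₙ)]

x_0 = 1.7500, f(x_0) = 0.173774, coefficient = 1
x_1 = 1.9583, f(x_1) = 0.141093, coefficient = 4
x_2 = 2.1667, f(x_2) = 0.114559, coefficient = 2
x_3 = 2.3750, f(x_3) = 0.093014, coefficient = 4
x_4 = 2.5833, f(x_4) = 0.075522, coefficient = 2
x_5 = 2.7917, f(x_5) = 0.061319, coefficient = 4
x_6 = 3.0000, f(x_6) = 0.049787, coefficient = 1

I ≈ (0.208333/3) × 1.785430 = 0.123988
Exact value: 0.123987
Error: 0.000001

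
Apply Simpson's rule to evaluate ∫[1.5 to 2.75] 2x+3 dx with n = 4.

f(x) = 2x+3
a = 1.5, b = 2.75, n = 4
h = (b - a)/n = 0.312500

Simpson's rule: (h/3)[f(x₀) + 4f(x₁) + 2f(x₂) + ... + f(xₙ)]

x_0 = 1.5000, f(x_0) = 6.000000, coefficient = 1
x_1 = 1.8125, f(x_1) = 6.625000, coefficient = 4
x_2 = 2.1250, f(x_2) = 7.250000, coefficient = 2
x_3 = 2.4375, f(x_3) = 7.875000, coefficient = 4
x_4 = 2.7500, f(x_4) = 8.500000, coefficient = 1

I ≈ (0.312500/3) × 87.000000 = 9.062500
Exact value: 9.062500
Error: 0.000000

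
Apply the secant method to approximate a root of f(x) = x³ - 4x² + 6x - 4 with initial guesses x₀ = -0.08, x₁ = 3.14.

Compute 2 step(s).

f(x) = x³ - 4x² + 6x - 4
x₀ = -0.08, x₁ = 3.14

Secant formula: x_{n+1} = x_n - f(x_n)(x_n - x_{n-1})/(f(x_n) - f(x_{n-1}))

Iteration 1:
  f(-0.080000) = -4.506112
  f(3.140000) = 6.360744
  x_2 = 3.140000 - 6.360744×(3.140000 - (-0.080000))/(6.360744 - (-4.506112))
       = 1.255223
Iteration 2:
  f(3.140000) = 6.360744
  f(1.255223) = -0.793291
  x_3 = 1.255223 - (-0.793291)×(1.255223 - 3.140000)/(-0.793291 - 6.360744)
       = 1.464221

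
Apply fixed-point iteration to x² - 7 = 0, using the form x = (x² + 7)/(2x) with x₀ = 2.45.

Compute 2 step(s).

Equation: x² - 7 = 0
Fixed-point form: x = (x² + 7)/(2x)
x₀ = 2.45

x_1 = g(2.450000) = 2.653571
x_2 = g(2.653571) = 2.645763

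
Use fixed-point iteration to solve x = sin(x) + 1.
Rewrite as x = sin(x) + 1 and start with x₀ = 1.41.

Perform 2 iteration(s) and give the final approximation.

Equation: x = sin(x) + 1
Fixed-point form: x = sin(x) + 1
x₀ = 1.41

x_1 = g(1.410000) = 1.987100
x_2 = g(1.987100) = 1.914590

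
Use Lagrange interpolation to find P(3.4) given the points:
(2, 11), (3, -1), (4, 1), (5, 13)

Lagrange interpolation formula:
P(x) = Σ yᵢ × Lᵢ(x)
where Lᵢ(x) = Π_{j≠i} (x - xⱼ)/(xᵢ - xⱼ)

L_0(3.4) = (3.4 - 3)/(2 - 3) × (3.4 - 4)/(2 - 4) × (3.4 - 5)/(2 - 5) = -0.064000
L_1(3.4) = (3.4 - 2)/(3 - 2) × (3.4 - 4)/(3 - 4) × (3.4 - 5)/(3 - 5) = 0.672000
L_2(3.4) = (3.4 - 2)/(4 - 2) × (3.4 - 3)/(4 - 3) × (3.4 - 5)/(4 - 5) = 0.448000
L_3(3.4) = (3.4 - 2)/(5 - 2) × (3.4 - 3)/(5 - 3) × (3.4 - 4)/(5 - 4) = -0.056000

P(3.4) = 11×L_0(3.4) + (-1)×L_1(3.4) + 1×L_2(3.4) + 13×L_3(3.4)
P(3.4) = -1.656000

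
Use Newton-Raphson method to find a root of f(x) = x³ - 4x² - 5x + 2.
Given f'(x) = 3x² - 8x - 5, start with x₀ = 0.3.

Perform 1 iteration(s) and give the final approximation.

f(x) = x³ - 4x² - 5x + 2
f'(x) = 3x² - 8x - 5
x₀ = 0.3

Newton-Raphson formula: x_{n+1} = x_n - f(x_n)/f'(x_n)

Iteration 1:
  f(0.300000) = 0.167000
  f'(0.300000) = -7.130000
  x_1 = 0.300000 - 0.167000/(-7.130000) = 0.323422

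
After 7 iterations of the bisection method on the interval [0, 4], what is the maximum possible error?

Bisection error bound: |error| ≤ (b-a)/2^n
|error| ≤ (4 - 0)/2^7 = 4/2^7
|error| ≤ 0.0312500000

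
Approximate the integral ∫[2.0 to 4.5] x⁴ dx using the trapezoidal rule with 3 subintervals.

f(x) = x⁴
a = 2.0, b = 4.5, n = 3
h = (b - a)/n = 0.833333

Trapezoidal rule: (h/2)[f(x₀) + 2f(x₁) + 2f(x₂) + ... + f(xₙ)]

x_0 = 2.0000, f(x_0) = 16.000000, coefficient = 1
x_1 = 2.8333, f(x_1) = 64.445216, coefficient = 2
x_2 = 3.6667, f(x_2) = 180.753086, coefficient = 2
x_3 = 4.5000, f(x_3) = 410.062500, coefficient = 1

I ≈ (0.833333/2) × 916.459105 = 381.857960
Exact value: 362.656250
Error: 19.201710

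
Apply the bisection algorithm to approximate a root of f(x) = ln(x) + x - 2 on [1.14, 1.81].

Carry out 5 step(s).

f(x) = ln(x) + x - 2
Initial interval: [1.14, 1.81]

Iteration 1:
  c_1 = (1.140000 + 1.810000)/2 = 1.475000
  f(c_1) = f(1.475000) = -0.136342
  f(a) × f(c) ≥ 0, new interval: [1.475000, 1.810000]
Iteration 2:
  c_2 = (1.475000 + 1.810000)/2 = 1.642500
  f(c_2) = f(1.642500) = 0.138719
  f(a) × f(c) < 0, new interval: [1.475000, 1.642500]
Iteration 3:
  c_3 = (1.475000 + 1.642500)/2 = 1.558750
  f(c_3) = f(1.558750) = 0.002634
  f(a) × f(c) < 0, new interval: [1.475000, 1.558750]
Iteration 4:
  c_4 = (1.475000 + 1.558750)/2 = 1.516875
  f(c_4) = f(1.516875) = -0.066473
  f(a) × f(c) ≥ 0, new interval: [1.516875, 1.558750]
Iteration 5:
  c_5 = (1.516875 + 1.558750)/2 = 1.537813
  f(c_5) = f(1.537813) = -0.031827
  f(a) × f(c) ≥ 0, new interval: [1.537813, 1.558750]

After 5 iteration(s), the approximation is c_5 = 1.537813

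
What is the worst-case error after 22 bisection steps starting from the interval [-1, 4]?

Bisection error bound: |error| ≤ (b-a)/2^n
|error| ≤ (4 - (-1))/2^22 = 5/2^22
|error| ≤ 0.0000011921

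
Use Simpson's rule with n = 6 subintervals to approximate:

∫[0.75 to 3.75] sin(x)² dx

f(x) = sin(x)²
a = 0.75, b = 3.75, n = 6
h = (b - a)/n = 0.500000

Simpson's rule: (h/3)[f(x₀) + 4f(x₁) + 2f(x₂) + ... + f(xₙ)]

x_0 = 0.7500, f(x_0) = 0.464631, coefficient = 1
x_1 = 1.2500, f(x_1) = 0.900572, coefficient = 4
x_2 = 1.7500, f(x_2) = 0.968228, coefficient = 2
x_3 = 2.2500, f(x_3) = 0.605398, coefficient = 4
x_4 = 2.7500, f(x_4) = 0.145665, coefficient = 2
x_5 = 3.2500, f(x_5) = 0.011706, coefficient = 4
x_6 = 3.7500, f(x_6) = 0.326682, coefficient = 1

I ≈ (0.500000/3) × 9.089804 = 1.514967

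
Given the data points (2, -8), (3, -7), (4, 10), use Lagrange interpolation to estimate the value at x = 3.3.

Lagrange interpolation formula:
P(x) = Σ yᵢ × Lᵢ(x)
where Lᵢ(x) = Π_{j≠i} (x - xⱼ)/(xᵢ - xⱼ)

L_0(3.3) = (3.3 - 3)/(2 - 3) × (3.3 - 4)/(2 - 4) = -0.105000
L_1(3.3) = (3.3 - 2)/(3 - 2) × (3.3 - 4)/(3 - 4) = 0.910000
L_2(3.3) = (3.3 - 2)/(4 - 2) × (3.3 - 3)/(4 - 3) = 0.195000

P(3.3) = (-8)×L_0(3.3) + (-7)×L_1(3.3) + 10×L_2(3.3)
P(3.3) = -3.580000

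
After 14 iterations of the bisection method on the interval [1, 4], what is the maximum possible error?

Bisection error bound: |error| ≤ (b-a)/2^n
|error| ≤ (4 - 1)/2^14 = 3/2^14
|error| ≤ 0.0001831055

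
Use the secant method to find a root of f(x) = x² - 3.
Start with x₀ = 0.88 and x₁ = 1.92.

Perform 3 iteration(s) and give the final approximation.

f(x) = x² - 3
x₀ = 0.88, x₁ = 1.92

Secant formula: x_{n+1} = x_n - f(x_n)(x_n - x_{n-1})/(f(x_n) - f(x_{n-1}))

Iteration 1:
  f(0.880000) = -2.225600
  f(1.920000) = 0.686400
  x_2 = 1.920000 - 0.686400×(1.920000 - 0.880000)/(0.686400 - (-2.225600))
       = 1.674857
Iteration 2:
  f(1.920000) = 0.686400
  f(1.674857) = -0.194854
  x_3 = 1.674857 - (-0.194854)×(1.674857 - 1.920000)/(-0.194854 - 0.686400)
       = 1.729061
Iteration 3:
  f(1.674857) = -0.194854
  f(1.729061) = -0.010350
  x_4 = 1.729061 - (-0.010350)×(1.729061 - 1.674857)/(-0.010350 - (-0.194854))
       = 1.732101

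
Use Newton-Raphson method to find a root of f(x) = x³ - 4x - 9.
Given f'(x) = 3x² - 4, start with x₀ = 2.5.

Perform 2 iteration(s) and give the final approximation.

f(x) = x³ - 4x - 9
f'(x) = 3x² - 4
x₀ = 2.5

Newton-Raphson formula: x_{n+1} = x_n - f(x_n)/f'(x_n)

Iteration 1:
  f(2.500000) = -3.375000
  f'(2.500000) = 14.750000
  x_1 = 2.500000 - (-3.375000)/14.750000 = 2.728814
Iteration 2:
  f(2.728814) = 0.404647
  f'(2.728814) = 18.339270
  x_2 = 2.728814 - 0.404647/18.339270 = 2.706749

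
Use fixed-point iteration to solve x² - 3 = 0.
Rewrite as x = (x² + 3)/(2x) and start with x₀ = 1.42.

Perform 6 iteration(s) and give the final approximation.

Equation: x² - 3 = 0
Fixed-point form: x = (x² + 3)/(2x)
x₀ = 1.42

x_1 = g(1.420000) = 1.766338
x_2 = g(1.766338) = 1.732384
x_3 = g(1.732384) = 1.732051
x_4 = g(1.732051) = 1.732051
x_5 = g(1.732051) = 1.732051
x_6 = g(1.732051) = 1.732051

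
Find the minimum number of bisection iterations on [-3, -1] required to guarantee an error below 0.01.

We need (b-a)/2^n ≤ 0.01
(-1 - (-3))/2^n ≤ 0.01
2/2^n ≤ 0.01
2^n ≥ 200
n ≥ log₂(200) = 7.64
n ≥ 8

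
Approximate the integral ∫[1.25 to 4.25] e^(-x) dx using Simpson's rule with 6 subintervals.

f(x) = e^(-x)
a = 1.25, b = 4.25, n = 6
h = (b - a)/n = 0.500000

Simpson's rule: (h/3)[f(x₀) + 4f(x₁) + 2f(x₂) + ... + f(xₙ)]

x_0 = 1.2500, f(x_0) = 0.286505, coefficient = 1
x_1 = 1.7500, f(x_1) = 0.173774, coefficient = 4
x_2 = 2.2500, f(x_2) = 0.105399, coefficient = 2
x_3 = 2.7500, f(x_3) = 0.063928, coefficient = 4
x_4 = 3.2500, f(x_4) = 0.038774, coefficient = 2
x_5 = 3.7500, f(x_5) = 0.023518, coefficient = 4
x_6 = 4.2500, f(x_6) = 0.014264, coefficient = 1

I ≈ (0.500000/3) × 1.633994 = 0.272332
Exact value: 0.272241
Error: 0.000092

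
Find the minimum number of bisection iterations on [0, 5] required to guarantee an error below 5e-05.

We need (b-a)/2^n ≤ 5e-05
(5 - 0)/2^n ≤ 5e-05
5/2^n ≤ 5e-05
2^n ≥ 100000
n ≥ log₂(100000) = 16.61
n ≥ 17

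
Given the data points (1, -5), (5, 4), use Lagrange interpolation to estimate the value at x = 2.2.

Lagrange interpolation formula:
P(x) = Σ yᵢ × Lᵢ(x)
where Lᵢ(x) = Π_{j≠i} (x - xⱼ)/(xᵢ - xⱼ)

L_0(2.2) = (2.2 - 5)/(1 - 5) = 0.700000
L_1(2.2) = (2.2 - 1)/(5 - 1) = 0.300000

P(2.2) = (-5)×L_0(2.2) + 4×L_1(2.2)
P(2.2) = -2.300000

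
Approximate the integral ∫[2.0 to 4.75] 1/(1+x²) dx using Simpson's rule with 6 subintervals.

f(x) = 1/(1+x²)
a = 2.0, b = 4.75, n = 6
h = (b - a)/n = 0.458333

Simpson's rule: (h/3)[f(x₀) + 4f(x₁) + 2f(x₂) + ... + f(xₙ)]

x_0 = 2.0000, f(x_0) = 0.200000, coefficient = 1
x_1 = 2.4583, f(x_1) = 0.141977, coefficient = 4
x_2 = 2.9167, f(x_2) = 0.105186, coefficient = 2
x_3 = 3.3750, f(x_3) = 0.080706, coefficient = 4
x_4 = 3.8333, f(x_4) = 0.063717, coefficient = 2
x_5 = 4.2917, f(x_5) = 0.051498, coefficient = 4
x_6 = 4.7500, f(x_6) = 0.042440, coefficient = 1

I ≈ (0.458333/3) × 1.676969 = 0.256204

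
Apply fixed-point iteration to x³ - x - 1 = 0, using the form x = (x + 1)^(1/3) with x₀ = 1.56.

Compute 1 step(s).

Equation: x³ - x - 1 = 0
Fixed-point form: x = (x + 1)^(1/3)
x₀ = 1.56

x_1 = g(1.560000) = 1.367981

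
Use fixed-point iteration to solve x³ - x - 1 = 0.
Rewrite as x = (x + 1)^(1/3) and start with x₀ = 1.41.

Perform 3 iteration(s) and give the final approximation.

Equation: x³ - x - 1 = 0
Fixed-point form: x = (x + 1)^(1/3)
x₀ = 1.41

x_1 = g(1.410000) = 1.340723
x_2 = g(1.340723) = 1.327751
x_3 = g(1.327751) = 1.325294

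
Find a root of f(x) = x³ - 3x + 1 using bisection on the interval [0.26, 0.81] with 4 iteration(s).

f(x) = x³ - 3x + 1
Initial interval: [0.26, 0.81]

Iteration 1:
  c_1 = (0.260000 + 0.810000)/2 = 0.535000
  f(c_1) = f(0.535000) = -0.451870
  f(a) × f(c) < 0, new interval: [0.260000, 0.535000]
Iteration 2:
  c_2 = (0.260000 + 0.535000)/2 = 0.397500
  f(c_2) = f(0.397500) = -0.129693
  f(a) × f(c) < 0, new interval: [0.260000, 0.397500]
Iteration 3:
  c_3 = (0.260000 + 0.397500)/2 = 0.328750
  f(c_3) = f(0.328750) = 0.049280
  f(a) × f(c) ≥ 0, new interval: [0.328750, 0.397500]
Iteration 4:
  c_4 = (0.328750 + 0.397500)/2 = 0.363125
  f(c_4) = f(0.363125) = -0.041493
  f(a) × f(c) < 0, new interval: [0.328750, 0.363125]

After 4 iteration(s), the approximation is c_4 = 0.363125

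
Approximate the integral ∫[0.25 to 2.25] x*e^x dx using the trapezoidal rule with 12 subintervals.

f(x) = x*e^x
a = 0.25, b = 2.25, n = 12
h = (b - a)/n = 0.166667

Trapezoidal rule: (h/2)[f(x₀) + 2f(x₁) + 2f(x₂) + ... + f(xₙ)]

x_0 = 0.2500, f(x_0) = 0.321006, coefficient = 1
x_1 = 0.4167, f(x_1) = 0.632040, coefficient = 2
x_2 = 0.5833, f(x_2) = 1.045334, coefficient = 2
x_3 = 0.7500, f(x_3) = 1.587750, coefficient = 2
x_4 = 0.9167, f(x_4) = 2.292528, coefficient = 2
x_5 = 1.0833, f(x_5) = 3.200721, coefficient = 2
x_6 = 1.2500, f(x_6) = 4.362929, coefficient = 2
x_7 = 1.4167, f(x_7) = 5.841417, coefficient = 2
x_8 = 1.5833, f(x_8) = 7.712679, coefficient = 2
x_9 = 1.7500, f(x_9) = 10.070555, coefficient = 2
x_10 = 1.9167, f(x_10) = 13.029998, coefficient = 2
x_11 = 2.0833, f(x_11) = 16.731656, coefficient = 2
x_12 = 2.2500, f(x_12) = 21.347406, coefficient = 1

I ≈ (0.166667/2) × 154.683627 = 12.890302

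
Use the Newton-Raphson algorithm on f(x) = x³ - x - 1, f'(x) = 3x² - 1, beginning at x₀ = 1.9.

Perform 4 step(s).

f(x) = x³ - x - 1
f'(x) = 3x² - 1
x₀ = 1.9

Newton-Raphson formula: x_{n+1} = x_n - f(x_n)/f'(x_n)

Iteration 1:
  f(1.900000) = 3.959000
  f'(1.900000) = 9.830000
  x_1 = 1.900000 - 3.959000/9.830000 = 1.497253
Iteration 2:
  f(1.497253) = 0.859240
  f'(1.497253) = 5.725302
  x_2 = 1.497253 - 0.859240/5.725302 = 1.347176
Iteration 3:
  f(1.347176) = 0.097789
  f'(1.347176) = 4.444646
  x_3 = 1.347176 - 0.097789/4.444646 = 1.325174
Iteration 4:
  f(1.325174) = 0.001946
  f'(1.325174) = 4.268258
  x_4 = 1.325174 - 0.001946/4.268258 = 1.324718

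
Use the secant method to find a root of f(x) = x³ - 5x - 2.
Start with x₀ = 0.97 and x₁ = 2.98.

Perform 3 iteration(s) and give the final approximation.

f(x) = x³ - 5x - 2
x₀ = 0.97, x₁ = 2.98

Secant formula: x_{n+1} = x_n - f(x_n)(x_n - x_{n-1})/(f(x_n) - f(x_{n-1}))

Iteration 1:
  f(0.970000) = -5.937327
  f(2.980000) = 9.563592
  x_2 = 2.980000 - 9.563592×(2.980000 - 0.970000)/(9.563592 - (-5.937327))
       = 1.739892
Iteration 2:
  f(2.980000) = 9.563592
  f(1.739892) = -5.432419
  x_3 = 1.739892 - (-5.432419)×(1.739892 - 2.980000)/(-5.432419 - 9.563592)
       = 2.189130
Iteration 3:
  f(1.739892) = -5.432419
  f(2.189130) = -2.454701
  x_4 = 2.189130 - (-2.454701)×(2.189130 - 1.739892)/(-2.454701 - (-5.432419))
       = 2.559463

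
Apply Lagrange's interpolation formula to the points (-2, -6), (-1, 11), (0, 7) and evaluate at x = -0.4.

Lagrange interpolation formula:
P(x) = Σ yᵢ × Lᵢ(x)
where Lᵢ(x) = Π_{j≠i} (x - xⱼ)/(xᵢ - xⱼ)

L_0(-0.4) = (-0.4 - (-1))/(-2 - (-1)) × (-0.4 - 0)/(-2 - 0) = -0.120000
L_1(-0.4) = (-0.4 - (-2))/(-1 - (-2)) × (-0.4 - 0)/(-1 - 0) = 0.640000
L_2(-0.4) = (-0.4 - (-2))/(0 - (-2)) × (-0.4 - (-1))/(0 - (-1)) = 0.480000

P(-0.4) = (-6)×L_0(-0.4) + 11×L_1(-0.4) + 7×L_2(-0.4)
P(-0.4) = 11.120000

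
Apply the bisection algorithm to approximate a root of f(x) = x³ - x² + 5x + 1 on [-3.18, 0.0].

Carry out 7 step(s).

f(x) = x³ - x² + 5x + 1
Initial interval: [-3.18, 0.0]

Iteration 1:
  c_1 = (-3.180000 + 0.000000)/2 = -1.590000
  f(c_1) = f(-1.590000) = -13.497779
  f(a) × f(c) ≥ 0, new interval: [-1.590000, 0.000000]
Iteration 2:
  c_2 = (-1.590000 + 0.000000)/2 = -0.795000
  f(c_2) = f(-0.795000) = -4.109485
  f(a) × f(c) ≥ 0, new interval: [-0.795000, 0.000000]
Iteration 3:
  c_3 = (-0.795000 + 0.000000)/2 = -0.397500
  f(c_3) = f(-0.397500) = -1.208314
  f(a) × f(c) ≥ 0, new interval: [-0.397500, 0.000000]
Iteration 4:
  c_4 = (-0.397500 + 0.000000)/2 = -0.198750
  f(c_4) = f(-0.198750) = -0.041102
  f(a) × f(c) ≥ 0, new interval: [-0.198750, 0.000000]
Iteration 5:
  c_5 = (-0.198750 + 0.000000)/2 = -0.099375
  f(c_5) = f(-0.099375) = 0.492268
  f(a) × f(c) < 0, new interval: [-0.198750, -0.099375]
Iteration 6:
  c_6 = (-0.198750 + (-0.099375))/2 = -0.149063
  f(c_6) = f(-0.149063) = 0.229156
  f(a) × f(c) < 0, new interval: [-0.198750, -0.149063]
Iteration 7:
  c_7 = (-0.198750 + (-0.149063))/2 = -0.173906
  f(c_7) = f(-0.173906) = 0.094966
  f(a) × f(c) < 0, new interval: [-0.198750, -0.173906]

After 7 iteration(s), the approximation is c_7 = -0.173906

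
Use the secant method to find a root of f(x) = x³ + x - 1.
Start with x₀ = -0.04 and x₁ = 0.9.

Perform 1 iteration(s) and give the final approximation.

f(x) = x³ + x - 1
x₀ = -0.04, x₁ = 0.9

Secant formula: x_{n+1} = x_n - f(x_n)(x_n - x_{n-1})/(f(x_n) - f(x_{n-1}))

Iteration 1:
  f(-0.040000) = -1.040064
  f(0.900000) = 0.629000
  x_2 = 0.900000 - 0.629000×(0.900000 - (-0.040000))/(0.629000 - (-1.040064))
       = 0.545754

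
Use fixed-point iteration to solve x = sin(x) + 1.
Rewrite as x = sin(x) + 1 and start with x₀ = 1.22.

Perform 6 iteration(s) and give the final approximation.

Equation: x = sin(x) + 1
Fixed-point form: x = sin(x) + 1
x₀ = 1.22

x_1 = g(1.220000) = 1.939099
x_2 = g(1.939099) = 1.932940
x_3 = g(1.932940) = 1.935140
x_4 = g(1.935140) = 1.934358
x_5 = g(1.934358) = 1.934636
x_6 = g(1.934636) = 1.934537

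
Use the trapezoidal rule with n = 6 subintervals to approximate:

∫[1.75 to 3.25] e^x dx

f(x) = e^x
a = 1.75, b = 3.25, n = 6
h = (b - a)/n = 0.250000

Trapezoidal rule: (h/2)[f(x₀) + 2f(x₁) + 2f(x₂) + ... + f(xₙ)]

x_0 = 1.7500, f(x_0) = 5.754603, coefficient = 1
x_1 = 2.0000, f(x_1) = 7.389056, coefficient = 2
x_2 = 2.2500, f(x_2) = 9.487736, coefficient = 2
x_3 = 2.5000, f(x_3) = 12.182494, coefficient = 2
x_4 = 2.7500, f(x_4) = 15.642632, coefficient = 2
x_5 = 3.0000, f(x_5) = 20.085537, coefficient = 2
x_6 = 3.2500, f(x_6) = 25.790340, coefficient = 1

I ≈ (0.250000/2) × 161.119852 = 20.139981
Exact value: 20.035737
Error: 0.104244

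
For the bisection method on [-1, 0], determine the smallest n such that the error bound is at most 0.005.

We need (b-a)/2^n ≤ 0.005
(0 - (-1))/2^n ≤ 0.005
1/2^n ≤ 0.005
2^n ≥ 200
n ≥ log₂(200) = 7.64
n ≥ 8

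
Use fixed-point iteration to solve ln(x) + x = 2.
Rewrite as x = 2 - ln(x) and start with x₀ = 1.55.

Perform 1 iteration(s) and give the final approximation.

Equation: ln(x) + x = 2
Fixed-point form: x = 2 - ln(x)
x₀ = 1.55

x_1 = g(1.550000) = 1.561745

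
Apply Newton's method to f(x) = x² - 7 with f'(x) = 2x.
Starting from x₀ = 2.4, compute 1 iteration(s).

f(x) = x² - 7
f'(x) = 2x
x₀ = 2.4

Newton-Raphson formula: x_{n+1} = x_n - f(x_n)/f'(x_n)

Iteration 1:
  f(2.400000) = -1.240000
  f'(2.400000) = 4.800000
  x_1 = 2.400000 - (-1.240000)/4.800000 = 2.658333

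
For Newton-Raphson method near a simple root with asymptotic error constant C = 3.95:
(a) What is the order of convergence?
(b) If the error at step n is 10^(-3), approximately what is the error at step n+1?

(a) Newton-Raphson has quadratic (order 2) convergence near simple roots.
    This means |e_{n+1}| ≈ C|e_n|².

(b) With |e_n| = 10^(-3) and C = 3.95:
    |e_{n+1}| ≈ 3.95 × (10^(-3))² = 3.95 × 10^(-6)

(a) 2 (quadratic); (b) |e_{n+1}| ≈ 3.950e-06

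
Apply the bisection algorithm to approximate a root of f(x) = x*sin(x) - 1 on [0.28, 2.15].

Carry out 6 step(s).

f(x) = x*sin(x) - 1
Initial interval: [0.28, 2.15]

Iteration 1:
  c_1 = (0.280000 + 2.150000)/2 = 1.215000
  f(c_1) = f(1.215000) = 0.138904
  f(a) × f(c) < 0, new interval: [0.280000, 1.215000]
Iteration 2:
  c_2 = (0.280000 + 1.215000)/2 = 0.747500
  f(c_2) = f(0.747500) = -0.491844
  f(a) × f(c) ≥ 0, new interval: [0.747500, 1.215000]
Iteration 3:
  c_3 = (0.747500 + 1.215000)/2 = 0.981250
  f(c_3) = f(0.981250) = -0.184392
  f(a) × f(c) ≥ 0, new interval: [0.981250, 1.215000]
Iteration 4:
  c_4 = (0.981250 + 1.215000)/2 = 1.098125
  f(c_4) = f(1.098125) = -0.022279
  f(a) × f(c) ≥ 0, new interval: [1.098125, 1.215000]
Iteration 5:
  c_5 = (1.098125 + 1.215000)/2 = 1.156562
  f(c_5) = f(1.156562) = 0.058746
  f(a) × f(c) < 0, new interval: [1.098125, 1.156562]
Iteration 6:
  c_6 = (1.098125 + 1.156562)/2 = 1.127344
  f(c_6) = f(1.127344) = 0.018302
  f(a) × f(c) < 0, new interval: [1.098125, 1.127344]

After 6 iteration(s), the approximation is c_6 = 1.127344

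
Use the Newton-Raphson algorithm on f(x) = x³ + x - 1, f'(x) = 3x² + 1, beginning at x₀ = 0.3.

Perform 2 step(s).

f(x) = x³ + x - 1
f'(x) = 3x² + 1
x₀ = 0.3

Newton-Raphson formula: x_{n+1} = x_n - f(x_n)/f'(x_n)

Iteration 1:
  f(0.300000) = -0.673000
  f'(0.300000) = 1.270000
  x_1 = 0.300000 - (-0.673000)/1.270000 = 0.829921
Iteration 2:
  f(0.829921) = 0.401546
  f'(0.829921) = 3.066308
  x_2 = 0.829921 - 0.401546/3.066308 = 0.698967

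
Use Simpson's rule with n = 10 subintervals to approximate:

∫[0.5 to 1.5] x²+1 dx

f(x) = x²+1
a = 0.5, b = 1.5, n = 10
h = (b - a)/n = 0.100000

Simpson's rule: (h/3)[f(x₀) + 4f(x₁) + 2f(x₂) + ... + f(xₙ)]

x_0 = 0.5000, f(x_0) = 1.250000, coefficient = 1
x_1 = 0.6000, f(x_1) = 1.360000, coefficient = 4
x_2 = 0.7000, f(x_2) = 1.490000, coefficient = 2
x_3 = 0.8000, f(x_3) = 1.640000, coefficient = 4
x_4 = 0.9000, f(x_4) = 1.810000, coefficient = 2
x_5 = 1.0000, f(x_5) = 2.000000, coefficient = 4
x_6 = 1.1000, f(x_6) = 2.210000, coefficient = 2
x_7 = 1.2000, f(x_7) = 2.440000, coefficient = 4
x_8 = 1.3000, f(x_8) = 2.690000, coefficient = 2
x_9 = 1.4000, f(x_9) = 2.960000, coefficient = 4
x_10 = 1.5000, f(x_10) = 3.250000, coefficient = 1

I ≈ (0.100000/3) × 62.500000 = 2.083333
Exact value: 2.083333
Error: 0.000000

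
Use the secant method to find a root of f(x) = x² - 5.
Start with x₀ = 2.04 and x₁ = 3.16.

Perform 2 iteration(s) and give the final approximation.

f(x) = x² - 5
x₀ = 2.04, x₁ = 3.16

Secant formula: x_{n+1} = x_n - f(x_n)(x_n - x_{n-1})/(f(x_n) - f(x_{n-1}))

Iteration 1:
  f(2.040000) = -0.838400
  f(3.160000) = 4.985600
  x_2 = 3.160000 - 4.985600×(3.160000 - 2.040000)/(4.985600 - (-0.838400))
       = 2.201231
Iteration 2:
  f(3.160000) = 4.985600
  f(2.201231) = -0.154583
  x_3 = 2.201231 - (-0.154583)×(2.201231 - 3.160000)/(-0.154583 - 4.985600)
       = 2.230064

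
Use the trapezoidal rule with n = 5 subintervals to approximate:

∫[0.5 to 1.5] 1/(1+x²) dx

f(x) = 1/(1+x²)
a = 0.5, b = 1.5, n = 5
h = (b - a)/n = 0.200000

Trapezoidal rule: (h/2)[f(x₀) + 2f(x₁) + 2f(x₂) + ... + f(xₙ)]

x_0 = 0.5000, f(x_0) = 0.800000, coefficient = 1
x_1 = 0.7000, f(x_1) = 0.671141, coefficient = 2
x_2 = 0.9000, f(x_2) = 0.552486, coefficient = 2
x_3 = 1.1000, f(x_3) = 0.452489, coefficient = 2
x_4 = 1.3000, f(x_4) = 0.371747, coefficient = 2
x_5 = 1.5000, f(x_5) = 0.307692, coefficient = 1

I ≈ (0.200000/2) × 5.203418 = 0.520342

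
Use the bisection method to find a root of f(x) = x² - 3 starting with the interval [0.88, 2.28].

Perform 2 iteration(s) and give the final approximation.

f(x) = x² - 3
Initial interval: [0.88, 2.28]

Iteration 1:
  c_1 = (0.880000 + 2.280000)/2 = 1.580000
  f(c_1) = f(1.580000) = -0.503600
  f(a) × f(c) ≥ 0, new interval: [1.580000, 2.280000]
Iteration 2:
  c_2 = (1.580000 + 2.280000)/2 = 1.930000
  f(c_2) = f(1.930000) = 0.724900
  f(a) × f(c) < 0, new interval: [1.580000, 1.930000]

After 2 iteration(s), the approximation is c_2 = 1.930000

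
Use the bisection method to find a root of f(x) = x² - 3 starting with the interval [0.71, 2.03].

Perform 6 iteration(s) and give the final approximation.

f(x) = x² - 3
Initial interval: [0.71, 2.03]

Iteration 1:
  c_1 = (0.710000 + 2.030000)/2 = 1.370000
  f(c_1) = f(1.370000) = -1.123100
  f(a) × f(c) ≥ 0, new interval: [1.370000, 2.030000]
Iteration 2:
  c_2 = (1.370000 + 2.030000)/2 = 1.700000
  f(c_2) = f(1.700000) = -0.110000
  f(a) × f(c) ≥ 0, new interval: [1.700000, 2.030000]
Iteration 3:
  c_3 = (1.700000 + 2.030000)/2 = 1.865000
  f(c_3) = f(1.865000) = 0.478225
  f(a) × f(c) < 0, new interval: [1.700000, 1.865000]
Iteration 4:
  c_4 = (1.700000 + 1.865000)/2 = 1.782500
  f(c_4) = f(1.782500) = 0.177306
  f(a) × f(c) < 0, new interval: [1.700000, 1.782500]
Iteration 5:
  c_5 = (1.700000 + 1.782500)/2 = 1.741250
  f(c_5) = f(1.741250) = 0.031952
  f(a) × f(c) < 0, new interval: [1.700000, 1.741250]
Iteration 6:
  c_6 = (1.700000 + 1.741250)/2 = 1.720625
  f(c_6) = f(1.720625) = -0.039450
  f(a) × f(c) ≥ 0, new interval: [1.720625, 1.741250]

After 6 iteration(s), the approximation is c_6 = 1.720625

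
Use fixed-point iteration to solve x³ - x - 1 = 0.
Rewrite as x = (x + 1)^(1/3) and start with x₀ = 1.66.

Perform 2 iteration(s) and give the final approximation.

Equation: x³ - x - 1 = 0
Fixed-point form: x = (x + 1)^(1/3)
x₀ = 1.66

x_1 = g(1.660000) = 1.385566
x_2 = g(1.385566) = 1.336176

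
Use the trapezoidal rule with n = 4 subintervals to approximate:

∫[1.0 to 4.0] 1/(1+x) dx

f(x) = 1/(1+x)
a = 1.0, b = 4.0, n = 4
h = (b - a)/n = 0.750000

Trapezoidal rule: (h/2)[f(x₀) + 2f(x₁) + 2f(x₂) + ... + f(xₙ)]

x_0 = 1.0000, f(x_0) = 0.500000, coefficient = 1
x_1 = 1.7500, f(x_1) = 0.363636, coefficient = 2
x_2 = 2.5000, f(x_2) = 0.285714, coefficient = 2
x_3 = 3.2500, f(x_3) = 0.235294, coefficient = 2
x_4 = 4.0000, f(x_4) = 0.200000, coefficient = 1

I ≈ (0.750000/2) × 2.469290 = 0.925984
Exact value: 0.916291
Error: 0.009693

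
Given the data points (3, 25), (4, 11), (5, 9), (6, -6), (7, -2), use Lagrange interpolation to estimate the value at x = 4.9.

Lagrange interpolation formula:
P(x) = Σ yᵢ × Lᵢ(x)
where Lᵢ(x) = Π_{j≠i} (x - xⱼ)/(xᵢ - xⱼ)

L_0(4.9) = (4.9 - 4)/(3 - 4) × (4.9 - 5)/(3 - 5) × (4.9 - 6)/(3 - 6) × (4.9 - 7)/(3 - 7) = -0.008662
L_1(4.9) = (4.9 - 3)/(4 - 3) × (4.9 - 5)/(4 - 5) × (4.9 - 6)/(4 - 6) × (4.9 - 7)/(4 - 7) = 0.073150
L_2(4.9) = (4.9 - 3)/(5 - 3) × (4.9 - 4)/(5 - 4) × (4.9 - 6)/(5 - 6) × (4.9 - 7)/(5 - 7) = 0.987525
L_3(4.9) = (4.9 - 3)/(6 - 3) × (4.9 - 4)/(6 - 4) × (4.9 - 5)/(6 - 5) × (4.9 - 7)/(6 - 7) = -0.059850
L_4(4.9) = (4.9 - 3)/(7 - 3) × (4.9 - 4)/(7 - 4) × (4.9 - 5)/(7 - 5) × (4.9 - 6)/(7 - 6) = 0.007837

P(4.9) = 25×L_0(4.9) + 11×L_1(4.9) + 9×L_2(4.9) + (-6)×L_3(4.9) + (-2)×L_4(4.9)
P(4.9) = 9.819237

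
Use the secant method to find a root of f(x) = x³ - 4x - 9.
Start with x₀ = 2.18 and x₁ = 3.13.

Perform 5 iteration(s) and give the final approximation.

f(x) = x³ - 4x - 9
x₀ = 2.18, x₁ = 3.13

Secant formula: x_{n+1} = x_n - f(x_n)(x_n - x_{n-1})/(f(x_n) - f(x_{n-1}))

Iteration 1:
  f(2.180000) = -7.359768
  f(3.130000) = 9.144297
  x_2 = 3.130000 - 9.144297×(3.130000 - 2.180000)/(9.144297 - (-7.359768))
       = 2.603640
Iteration 2:
  f(3.130000) = 9.144297
  f(2.603640) = -1.764640
  x_3 = 2.603640 - (-1.764640)×(2.603640 - 3.130000)/(-1.764640 - 9.144297)
       = 2.688784
Iteration 3:
  f(2.603640) = -1.764640
  f(2.688784) = -0.316406
  x_4 = 2.688784 - (-0.316406)×(2.688784 - 2.603640)/(-0.316406 - (-1.764640))
       = 2.707386
Iteration 4:
  f(2.688784) = -0.316406
  f(2.707386) = 0.015439
  x_5 = 2.707386 - 0.015439×(2.707386 - 2.688784)/(0.015439 - (-0.316406))
       = 2.706521
Iteration 5:
  f(2.707386) = 0.015439
  f(2.706521) = -0.000124
  x_6 = 2.706521 - (-0.000124)×(2.706521 - 2.707386)/(-0.000124 - 0.015439)
       = 2.706528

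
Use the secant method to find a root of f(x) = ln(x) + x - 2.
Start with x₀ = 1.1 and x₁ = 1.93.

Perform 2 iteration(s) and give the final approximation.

f(x) = ln(x) + x - 2
x₀ = 1.1, x₁ = 1.93

Secant formula: x_{n+1} = x_n - f(x_n)(x_n - x_{n-1})/(f(x_n) - f(x_{n-1}))

Iteration 1:
  f(1.100000) = -0.804690
  f(1.930000) = 0.587520
  x_2 = 1.930000 - 0.587520×(1.930000 - 1.100000)/(0.587520 - (-0.804690))
       = 1.579736
Iteration 2:
  f(1.930000) = 0.587520
  f(1.579736) = 0.036993
  x_3 = 1.579736 - 0.036993×(1.579736 - 1.930000)/(0.036993 - 0.587520)
       = 1.556199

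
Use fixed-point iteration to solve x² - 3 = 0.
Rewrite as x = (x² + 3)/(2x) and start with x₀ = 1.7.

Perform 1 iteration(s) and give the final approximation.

Equation: x² - 3 = 0
Fixed-point form: x = (x² + 3)/(2x)
x₀ = 1.7

x_1 = g(1.700000) = 1.732353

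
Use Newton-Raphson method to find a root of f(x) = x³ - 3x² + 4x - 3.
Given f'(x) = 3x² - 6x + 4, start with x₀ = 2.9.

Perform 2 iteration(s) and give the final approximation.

f(x) = x³ - 3x² + 4x - 3
f'(x) = 3x² - 6x + 4
x₀ = 2.9

Newton-Raphson formula: x_{n+1} = x_n - f(x_n)/f'(x_n)

Iteration 1:
  f(2.900000) = 7.759000
  f'(2.900000) = 11.830000
  x_1 = 2.900000 - 7.759000/11.830000 = 2.244125
Iteration 2:
  f(2.244125) = 2.169841
  f'(2.244125) = 5.643542
  x_2 = 2.244125 - 2.169841/5.643542 = 1.859643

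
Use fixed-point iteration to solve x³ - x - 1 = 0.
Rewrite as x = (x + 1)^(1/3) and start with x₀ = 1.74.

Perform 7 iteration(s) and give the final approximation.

Equation: x³ - x - 1 = 0
Fixed-point form: x = (x + 1)^(1/3)
x₀ = 1.74

x_1 = g(1.740000) = 1.399319
x_2 = g(1.399319) = 1.338739
x_3 = g(1.338739) = 1.327376
x_4 = g(1.327376) = 1.325223
x_5 = g(1.325223) = 1.324814
x_6 = g(1.324814) = 1.324736
x_7 = g(1.324736) = 1.324721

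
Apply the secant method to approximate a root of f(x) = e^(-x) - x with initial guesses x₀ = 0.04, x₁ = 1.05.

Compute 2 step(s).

f(x) = e^(-x) - x
x₀ = 0.04, x₁ = 1.05

Secant formula: x_{n+1} = x_n - f(x_n)(x_n - x_{n-1})/(f(x_n) - f(x_{n-1}))

Iteration 1:
  f(0.040000) = 0.920789
  f(1.050000) = -0.700062
  x_2 = 1.050000 - (-0.700062)×(1.050000 - 0.040000)/(-0.700062 - 0.920789)
       = 0.613771
Iteration 2:
  f(1.050000) = -0.700062
  f(0.613771) = -0.072465
  x_3 = 0.613771 - (-0.072465)×(0.613771 - 1.050000)/(-0.072465 - (-0.700062))
       = 0.563402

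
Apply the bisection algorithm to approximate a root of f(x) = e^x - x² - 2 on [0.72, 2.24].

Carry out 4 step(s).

f(x) = e^x - x² - 2
Initial interval: [0.72, 2.24]

Iteration 1:
  c_1 = (0.720000 + 2.240000)/2 = 1.480000
  f(c_1) = f(1.480000) = 0.202546
  f(a) × f(c) < 0, new interval: [0.720000, 1.480000]
Iteration 2:
  c_2 = (0.720000 + 1.480000)/2 = 1.100000
  f(c_2) = f(1.100000) = -0.205834
  f(a) × f(c) ≥ 0, new interval: [1.100000, 1.480000]
Iteration 3:
  c_3 = (1.100000 + 1.480000)/2 = 1.290000
  f(c_3) = f(1.290000) = -0.031313
  f(a) × f(c) ≥ 0, new interval: [1.290000, 1.480000]
Iteration 4:
  c_4 = (1.290000 + 1.480000)/2 = 1.385000
  f(c_4) = f(1.385000) = 0.076601
  f(a) × f(c) < 0, new interval: [1.290000, 1.385000]

After 4 iteration(s), the approximation is c_4 = 1.385000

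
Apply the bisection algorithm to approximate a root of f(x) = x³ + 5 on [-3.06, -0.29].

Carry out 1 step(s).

f(x) = x³ + 5
Initial interval: [-3.06, -0.29]

Iteration 1:
  c_1 = (-3.060000 + (-0.290000))/2 = -1.675000
  f(c_1) = f(-1.675000) = 0.300578
  f(a) × f(c) < 0, new interval: [-3.060000, -1.675000]

After 1 iteration(s), the approximation is c_1 = -1.675000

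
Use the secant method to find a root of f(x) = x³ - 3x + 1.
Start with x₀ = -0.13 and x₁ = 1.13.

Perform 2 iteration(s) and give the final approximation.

f(x) = x³ - 3x + 1
x₀ = -0.13, x₁ = 1.13

Secant formula: x_{n+1} = x_n - f(x_n)(x_n - x_{n-1})/(f(x_n) - f(x_{n-1}))

Iteration 1:
  f(-0.130000) = 1.387803
  f(1.130000) = -0.947103
  x_2 = 1.130000 - (-0.947103)×(1.130000 - (-0.130000))/(-0.947103 - 1.387803)
       = 0.618909
Iteration 2:
  f(1.130000) = -0.947103
  f(0.618909) = -0.619655
  x_3 = 0.618909 - (-0.619655)×(0.618909 - 1.130000)/(-0.619655 - (-0.947103))
       = -0.348267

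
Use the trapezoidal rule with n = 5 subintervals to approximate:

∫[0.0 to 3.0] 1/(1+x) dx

f(x) = 1/(1+x)
a = 0.0, b = 3.0, n = 5
h = (b - a)/n = 0.600000

Trapezoidal rule: (h/2)[f(x₀) + 2f(x₁) + 2f(x₂) + ... + f(xₙ)]

x_0 = 0.0000, f(x_0) = 1.000000, coefficient = 1
x_1 = 0.6000, f(x_1) = 0.625000, coefficient = 2
x_2 = 1.2000, f(x_2) = 0.454545, coefficient = 2
x_3 = 1.8000, f(x_3) = 0.357143, coefficient = 2
x_4 = 2.4000, f(x_4) = 0.294118, coefficient = 2
x_5 = 3.0000, f(x_5) = 0.250000, coefficient = 1

I ≈ (0.600000/2) × 4.711612 = 1.413484
Exact value: 1.386294
Error: 0.027189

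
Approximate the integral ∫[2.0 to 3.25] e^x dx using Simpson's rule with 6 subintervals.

f(x) = e^x
a = 2.0, b = 3.25, n = 6
h = (b - a)/n = 0.208333

Simpson's rule: (h/3)[f(x₀) + 4f(x₁) + 2f(x₂) + ... + f(xₙ)]

x_0 = 2.0000, f(x_0) = 7.389056, coefficient = 1
x_1 = 2.2083, f(x_1) = 9.100536, coefficient = 4
x_2 = 2.4167, f(x_2) = 11.208436, coefficient = 2
x_3 = 2.6250, f(x_3) = 13.804574, coefficient = 4
x_4 = 2.8333, f(x_4) = 17.002040, coefficient = 2
x_5 = 3.0417, f(x_5) = 20.940114, coefficient = 4
x_6 = 3.2500, f(x_6) = 25.790340, coefficient = 1

I ≈ (0.208333/3) × 264.981246 = 18.401475
Exact value: 18.401284
Error: 0.000192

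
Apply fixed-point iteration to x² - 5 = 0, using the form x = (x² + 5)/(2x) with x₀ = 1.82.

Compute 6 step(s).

Equation: x² - 5 = 0
Fixed-point form: x = (x² + 5)/(2x)
x₀ = 1.82

x_1 = g(1.820000) = 2.283626
x_2 = g(2.283626) = 2.236563
x_3 = g(2.236563) = 2.236068
x_4 = g(2.236068) = 2.236068
x_5 = g(2.236068) = 2.236068
x_6 = g(2.236068) = 2.236068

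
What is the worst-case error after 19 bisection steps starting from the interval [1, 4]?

Bisection error bound: |error| ≤ (b-a)/2^n
|error| ≤ (4 - 1)/2^19 = 3/2^19
|error| ≤ 0.0000057220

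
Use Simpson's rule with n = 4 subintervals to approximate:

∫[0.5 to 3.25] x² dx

f(x) = x²
a = 0.5, b = 3.25, n = 4
h = (b - a)/n = 0.687500

Simpson's rule: (h/3)[f(x₀) + 4f(x₁) + 2f(x₂) + ... + f(xₙ)]

x_0 = 0.5000, f(x_0) = 0.250000, coefficient = 1
x_1 = 1.1875, f(x_1) = 1.410156, coefficient = 4
x_2 = 1.8750, f(x_2) = 3.515625, coefficient = 2
x_3 = 2.5625, f(x_3) = 6.566406, coefficient = 4
x_4 = 3.2500, f(x_4) = 10.562500, coefficient = 1

I ≈ (0.687500/3) × 49.750000 = 11.401042
Exact value: 11.401042
Error: 0.000000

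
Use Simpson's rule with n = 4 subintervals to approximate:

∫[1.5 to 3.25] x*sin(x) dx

f(x) = x*sin(x)
a = 1.5, b = 3.25, n = 4
h = (b - a)/n = 0.437500

Simpson's rule: (h/3)[f(x₀) + 4f(x₁) + 2f(x₂) + ... + f(xₙ)]

x_0 = 1.5000, f(x_0) = 1.496242, coefficient = 1
x_1 = 1.9375, f(x_1) = 1.808684, coefficient = 4
x_2 = 2.3750, f(x_2) = 1.647502, coefficient = 2
x_3 = 2.8125, f(x_3) = 0.908956, coefficient = 4
x_4 = 3.2500, f(x_4) = -0.351634, coefficient = 1

I ≈ (0.437500/3) × 15.310174 = 2.232734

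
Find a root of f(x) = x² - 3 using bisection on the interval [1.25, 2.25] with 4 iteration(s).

f(x) = x² - 3
Initial interval: [1.25, 2.25]

Iteration 1:
  c_1 = (1.250000 + 2.250000)/2 = 1.750000
  f(c_1) = f(1.750000) = 0.062500
  f(a) × f(c) < 0, new interval: [1.250000, 1.750000]
Iteration 2:
  c_2 = (1.250000 + 1.750000)/2 = 1.500000
  f(c_2) = f(1.500000) = -0.750000
  f(a) × f(c) ≥ 0, new interval: [1.500000, 1.750000]
Iteration 3:
  c_3 = (1.500000 + 1.750000)/2 = 1.625000
  f(c_3) = f(1.625000) = -0.359375
  f(a) × f(c) ≥ 0, new interval: [1.625000, 1.750000]
Iteration 4:
  c_4 = (1.625000 + 1.750000)/2 = 1.687500
  f(c_4) = f(1.687500) = -0.152344
  f(a) × f(c) ≥ 0, new interval: [1.687500, 1.750000]

After 4 iteration(s), the approximation is c_4 = 1.687500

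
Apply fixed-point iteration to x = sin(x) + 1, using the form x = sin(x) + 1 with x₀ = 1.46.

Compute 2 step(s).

Equation: x = sin(x) + 1
Fixed-point form: x = sin(x) + 1
x₀ = 1.46

x_1 = g(1.460000) = 1.993868
x_2 = g(1.993868) = 1.911832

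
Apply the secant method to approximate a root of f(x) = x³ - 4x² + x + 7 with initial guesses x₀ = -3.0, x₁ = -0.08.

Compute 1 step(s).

f(x) = x³ - 4x² + x + 7
x₀ = -3.0, x₁ = -0.08

Secant formula: x_{n+1} = x_n - f(x_n)(x_n - x_{n-1})/(f(x_n) - f(x_{n-1}))

Iteration 1:
  f(-3.000000) = -59.000000
  f(-0.080000) = 6.893888
  x_2 = -0.080000 - 6.893888×(-0.080000 - (-3.000000))/(6.893888 - (-59.000000))
       = -0.385493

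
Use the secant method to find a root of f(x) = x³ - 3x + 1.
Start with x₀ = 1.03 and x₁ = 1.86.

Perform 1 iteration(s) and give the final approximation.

f(x) = x³ - 3x + 1
x₀ = 1.03, x₁ = 1.86

Secant formula: x_{n+1} = x_n - f(x_n)(x_n - x_{n-1})/(f(x_n) - f(x_{n-1}))

Iteration 1:
  f(1.030000) = -0.997273
  f(1.860000) = 1.854856
  x_2 = 1.860000 - 1.854856×(1.860000 - 1.030000)/(1.854856 - (-0.997273))
       = 1.320217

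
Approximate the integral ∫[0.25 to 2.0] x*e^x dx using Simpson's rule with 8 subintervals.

f(x) = x*e^x
a = 0.25, b = 2.0, n = 8
h = (b - a)/n = 0.218750

Simpson's rule: (h/3)[f(x₀) + 4f(x₁) + 2f(x₂) + ... + f(xₙ)]

x_0 = 0.2500, f(x_0) = 0.321006, coefficient = 1
x_1 = 0.4688, f(x_1) = 0.749060, coefficient = 4
x_2 = 0.6875, f(x_2) = 1.367257, coefficient = 2
x_3 = 0.9062, f(x_3) = 2.242990, coefficient = 4
x_4 = 1.1250, f(x_4) = 3.465244, coefficient = 2
x_5 = 1.3438, f(x_5) = 5.151120, coefficient = 4
x_6 = 1.5625, f(x_6) = 7.454271, coefficient = 2
x_7 = 1.7812, f(x_7) = 10.575768, coefficient = 4
x_8 = 2.0000, f(x_8) = 14.778112, coefficient = 1

I ≈ (0.218750/3) × 114.548418 = 8.352489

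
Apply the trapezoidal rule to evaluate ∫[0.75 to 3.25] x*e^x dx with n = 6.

f(x) = x*e^x
a = 0.75, b = 3.25, n = 6
h = (b - a)/n = 0.416667

Trapezoidal rule: (h/2)[f(x₀) + 2f(x₁) + 2f(x₂) + ... + f(xₙ)]

x_0 = 0.7500, f(x_0) = 1.587750, coefficient = 1
x_1 = 1.1667, f(x_1) = 3.746482, coefficient = 2
x_2 = 1.5833, f(x_2) = 7.712679, coefficient = 2
x_3 = 2.0000, f(x_3) = 14.778112, coefficient = 2
x_4 = 2.4167, f(x_4) = 27.087053, coefficient = 2
x_5 = 2.8333, f(x_5) = 48.172446, coefficient = 2
x_6 = 3.2500, f(x_6) = 83.818605, coefficient = 1

I ≈ (0.416667/2) × 288.399901 = 60.083313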